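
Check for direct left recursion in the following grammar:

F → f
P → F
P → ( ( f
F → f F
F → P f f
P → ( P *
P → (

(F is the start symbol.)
No direct left recursion

F → f: starts with f
P → F: starts with F
P → ( ( f: starts with '('
F → f F: starts with f
F → P f f: starts with P
P → ( P *: starts with '('
P → (: starts with '('

No direct left recursion found.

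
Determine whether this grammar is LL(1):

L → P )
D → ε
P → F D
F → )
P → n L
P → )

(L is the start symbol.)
No. Predict set conflict for P: { ')' }

A grammar is LL(1) if for each non-terminal N with multiple productions, the predict sets of those productions are pairwise disjoint, where PREDICT(N → α) = (FIRST(α) \ {ε}) ∪ (FOLLOW(N) if α ⇒* ε).

Relevant sets:
  FIRST(F) = { ')' }

For P:
  PREDICT(P → F D) = { ')' }
  PREDICT(P → n L) = { 'n' }
  PREDICT(P → ')') = { ')' }
L, D, F have a single production, so nothing to check there.

Conflict found: Predict set conflict for P: { ')' }
The grammar is NOT LL(1).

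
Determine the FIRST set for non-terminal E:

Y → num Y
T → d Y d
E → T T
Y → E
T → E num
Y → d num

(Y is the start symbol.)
FIRST sets of the other non-terminals involved (by the same procedure, iterated to a fixed point):
  FIRST(T) = { 'd' }

From E → T T:
  - T is a non-terminal: add FIRST(T) \ {ε} = { 'd' }
    T is not nullable, so stop

Collecting: FIRST(E) = { 'd' }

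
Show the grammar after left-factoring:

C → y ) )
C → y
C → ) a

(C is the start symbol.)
C → y C'
C' → ) )
C' → ε
C → ) a

Left-factoring transforms A → αβ₁ | αβ₂ into A → αA' and A' → β₁ | β₂
(α is the longest common prefix among the alternatives). Repeat until
no nonterminal has two alternatives with a common prefix.

Round 1: C has alternatives sharing prefix 'y'. Introduce C': C → y C'
  Add: C' → ) )
  Add: C' → ε

No remaining common prefixes — done.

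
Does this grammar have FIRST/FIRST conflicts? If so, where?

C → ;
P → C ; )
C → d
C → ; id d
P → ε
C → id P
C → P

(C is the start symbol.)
Yes. C → ';' / C → ';' id d on { ';' }; C → ';' / C → P on { ';' }; C → d / C → P on { 'd' }; C → ';' id d / C → P on { ';' }; C → id P / C → P on { 'id' }

A FIRST/FIRST conflict occurs when two productions N → α and N → β for the same non-terminal have FIRST(α) ∩ FIRST(β) ≠ ∅ (with ε ∈ FIRST of a nullable right-hand side, so two nullable alternatives also conflict).

FIRST sets of the non-terminals at (or reachable through a nullable prefix from) the front of some alternative:
  FIRST(P) = { ';', 'd', 'id', ε }
  FIRST(C) = { ';', 'd', 'id', ε }

Productions for C:
  C → ;: FIRST = { ';' }
  C → d: FIRST = { 'd' }
  C → ; id d: FIRST = { ';' }
  C → id P: FIRST = { 'id' }
  C → P: FIRST = { ';', 'd', 'id', ε }
Productions for P:
  P → C ; ): FIRST = { ';', 'd', 'id' }
  P → ε: FIRST = { ε }

Conflict for C: C → ; and C → ; id d
  Overlap: { ';' }
Conflict for C: C → ; and C → P
  Overlap: { ';' }
Conflict for C: C → d and C → P
  Overlap: { 'd' }
Conflict for C: C → ; id d and C → P
  Overlap: { ';' }
Conflict for C: C → id P and C → P
  Overlap: { 'id' }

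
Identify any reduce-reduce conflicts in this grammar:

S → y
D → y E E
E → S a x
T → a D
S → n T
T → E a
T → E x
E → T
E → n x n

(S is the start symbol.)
A reduce-reduce conflict occurs when an LR(0) state has two complete items [A → α .] and [B → β .] — both call for a reduction, and with no lookahead the parser cannot choose between them.

Augment with S' → S and build the canonical LR(0) collection (I0 = CLOSURE({[S' → . S]}), then GOTO on every symbol after a dot until no new states appear). It has 21 states:
  I0: { [S → . n T], [S → . y], [S' → . S] }  — shift
  I1: { [S' → S .] }  — accept
  I2: { [E → . S a x], [E → . T], [E → . n x n], [S → . n T], [S → . y], [S → n . T], [T → . E a], [T → . E x], [T → . a D] }  — shift
  I3: { [S → y .] }  — reduce
  I4: { [T → E . a], [T → E . x] }  — shift
  I5: { [E → S . a x] }  — shift
  I6: { [E → T .], [S → n T .] }  — 2 reduces
  I7: { [D → . y E E], [T → a . D] }  — shift
  I8: { [E → . S a x], [E → . T], [E → . n x n], [E → n . x n], [S → . n T], [S → . y], [S → n . T], [T → . E a], [T → . E x], [T → . a D] }  — shift
  I9: { [E → n x . n] }  — shift
  I10: { [E → n x n .] }  — reduce
  I11: { [T → a D .] }  — reduce
  I12: { [D → y . E E], [E → . S a x], [E → . T], [E → . n x n], [S → . n T], [S → . y], [T → . E a], [T → . E x], [T → . a D] }  — shift
  I13: { [D → y E . E], [E → . S a x], [E → . T], [E → . n x n], [S → . n T], [S → . y], [T → . E a], [T → . E x], [T → . a D], [T → E . a], [T → E . x] }  — shift
  I14: { [E → T .] }  — reduce
  I15: { [D → y E E .], [T → E . a], [T → E . x] }  — shift, reduce
  I16: { [D → . y E E], [T → E a .], [T → a . D] }  — shift, reduce
  I17: { [T → E x .] }  — reduce
  I18: { [T → E a .] }  — reduce
  I19: { [E → S a . x] }  — shift
  I20: { [E → S a x .] }  — reduce

I6 contains complete items [E → T .], [S → n T .] — reduce-reduce conflict.

Answer: Yes — I6: [E → T .] vs [S → n T .]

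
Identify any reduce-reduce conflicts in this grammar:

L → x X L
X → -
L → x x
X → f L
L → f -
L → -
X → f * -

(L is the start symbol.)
No reduce-reduce conflicts

Augment with L' → L and build the canonical LR(0) collection (I0 = CLOSURE({[L' → . L]}), then GOTO on every symbol after a dot until no new states appear). It has 14 states:
  I0: { [L → . -], [L → . f -], [L → . x X L], [L → . x x], [L' → . L] }  — shift
  I1: { [L → - .] }  — reduce
  I2: { [L' → L .] }  — accept
  I3: { [L → f . -] }  — shift
  I4: { [L → x . X L], [L → x . x], [X → . -], [X → . f * -], [X → . f L] }  — shift
  I5: { [X → - .] }  — reduce
  I6: { [L → . -], [L → . f -], [L → . x X L], [L → . x x], [L → x X . L] }  — shift
  I7: { [L → . -], [L → . f -], [L → . x X L], [L → . x x], [X → f . * -], [X → f . L] }  — shift
  I8: { [L → x x .] }  — reduce
  I9: { [X → f * . -] }  — shift
  I10: { [X → f L .] }  — reduce
  I11: { [X → f * - .] }  — reduce
  I12: { [L → x X L .] }  — reduce
  I13: { [L → f - .] }  — reduce

No state contains more than one complete item.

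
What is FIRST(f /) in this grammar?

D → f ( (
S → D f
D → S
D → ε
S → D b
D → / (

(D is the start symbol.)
To compute FIRST(f /), process the symbols left to right:
Symbol f is a terminal. Add 'f' and stop.
FIRST(f /) = { 'f' }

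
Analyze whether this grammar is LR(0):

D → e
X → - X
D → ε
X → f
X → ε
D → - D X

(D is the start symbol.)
A grammar is LR(0) if no state in the canonical LR(0) collection has:
  - both a shift item (dot before a terminal) and a complete item (shift-reduce conflict), or
  - two or more complete items (reduce-reduce conflict; the accept item [D' → D .] counts as a complete item here).

Augment with D' → D and build the canonical LR(0) collection (I0 = CLOSURE({[D' → . D]}), then GOTO on every symbol after a dot until no new states appear). It has 9 states:
  I0: { [D → . - D X], [D → . e], [D → .], [D' → . D] }  — shift, reduce
  I1: { [D → - . D X], [D → . - D X], [D → . e], [D → .] }  — shift, reduce
  I2: { [D' → D .] }  — accept
  I3: { [D → e .] }  — reduce
  I4: { [D → - D . X], [X → . - X], [X → . f], [X → .] }  — shift, reduce
  I5: { [X → - . X], [X → . - X], [X → . f], [X → .] }  — shift, reduce
  I6: { [D → - D X .] }  — reduce
  I7: { [X → f .] }  — reduce
  I8: { [X → - X .] }  — reduce

Conflict in state I0:
  Shift-reduce conflict between [D → .] and [D → . - D X]
So the grammar is NOT LR(0).

Answer: No. Shift-reduce conflict between [D → .] and [D → . - D X]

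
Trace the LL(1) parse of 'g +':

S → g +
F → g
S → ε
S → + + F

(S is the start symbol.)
Stack is shown with the top on the left.

Stack  Input  Action
--------------------
S $    g + $  output S → g +
g + $  g + $  match 'g'
+ $    + $    match '+'
$      $      accept

The string is accepted.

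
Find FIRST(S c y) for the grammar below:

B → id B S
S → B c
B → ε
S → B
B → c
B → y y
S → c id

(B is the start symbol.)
{ 'c', 'id', 'y' }

FIRST sets of the non-terminals involved (from the grammar, by fixed-point iteration):
  FIRST(S) = { 'c', 'id', 'y', ε }

To compute FIRST(S c y), process the symbols left to right:
Symbol S is a non-terminal. Add FIRST(S) \ {ε} = { 'c', 'id', 'y' }
S is nullable (ε ∈ FIRST(S)), continue to the next symbol.
Symbol c is a terminal. Add 'c' and stop.
FIRST(S c y) = { 'c', 'id', 'y' }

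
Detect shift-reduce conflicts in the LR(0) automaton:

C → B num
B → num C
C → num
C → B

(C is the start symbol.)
Yes — I1: [C → B .] vs [C → B . num]; I3: [C → num .] vs [B → . num C]

A shift-reduce conflict occurs when an LR(0) state has both:
  - a complete (reduce) item [A → α .] (dot at the end), and
  - a shift item [B → β . c γ] (dot before a terminal).

Augment with C' → C and build the canonical LR(0) collection (I0 = CLOSURE({[C' → . C]}), then GOTO on every symbol after a dot until no new states appear). It has 6 states:
  I0: { [B → . num C], [C → . B num], [C → . B], [C → . num], [C' → . C] }  — shift
  I1: { [C → B . num], [C → B .] }  — shift, reduce
  I2: { [C' → C .] }  — accept
  I3: { [B → . num C], [B → num . C], [C → . B num], [C → . B], [C → . num], [C → num .] }  — shift, reduce
  I4: { [B → num C .] }  — reduce
  I5: { [C → B num .] }  — reduce

I1 contains reduce item [C → B .] and shift item [C → B . num] — shift-reduce conflict.
I3 contains reduce item [C → num .] and shift items [B → . num C], [C → . num] — shift-reduce conflict.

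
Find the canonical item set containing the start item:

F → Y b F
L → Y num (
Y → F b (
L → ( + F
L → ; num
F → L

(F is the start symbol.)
First, augment the grammar with F' → F
I₀ = CLOSURE({ [F' → . F] }):
  [F' → . F] has the dot before F: add [F → . Y b F], [F → . L]
  [F → . Y b F] has the dot before Y: add [Y → . F b (]
  [F → . L] has the dot before L: add [L → . Y num (], [L → . ( + F], [L → . ; num]
No further items can be added.

I₀ = { [F → . L], [F → . Y b F], [F' → . F], [L → . ( + F], [L → . ; num], [L → . Y num (], [Y → . F b (] }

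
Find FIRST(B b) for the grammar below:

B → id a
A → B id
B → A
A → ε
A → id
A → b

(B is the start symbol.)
{ 'b', 'id' }

FIRST sets of the non-terminals involved (from the grammar, by fixed-point iteration):
  FIRST(B) = { 'b', 'id', ε }

To compute FIRST(B b), process the symbols left to right:
Symbol B is a non-terminal. Add FIRST(B) \ {ε} = { 'b', 'id' }
B is nullable (ε ∈ FIRST(B)), continue to the next symbol.
Symbol b is a terminal. Add 'b' and stop.
FIRST(B b) = { 'b', 'id' }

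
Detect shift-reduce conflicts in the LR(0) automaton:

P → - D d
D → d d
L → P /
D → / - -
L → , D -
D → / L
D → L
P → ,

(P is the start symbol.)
Yes — I4: [P → , .] vs [D → . / - -]; I15: [D → / - - .] vs [D → . / - -]

A shift-reduce conflict occurs when an LR(0) state has both:
  - a complete (reduce) item [A → α .] (dot at the end), and
  - a shift item [B → β . c γ] (dot before a terminal).

Augment with P' → P and build the canonical LR(0) collection (I0 = CLOSURE({[P' → . P]}), then GOTO on every symbol after a dot until no new states appear). It has 18 states:
  I0: { [P → . ,], [P → . - D d], [P' → . P] }  — shift
  I1: { [P → , .] }  — reduce
  I2: { [D → . / - -], [D → . / L], [D → . L], [D → . d d], [L → . , D -], [L → . P /], [P → - . D d], [P → . ,], [P → . - D d] }  — shift
  I3: { [P' → P .] }  — accept
  I4: { [D → . / - -], [D → . / L], [D → . L], [D → . d d], [L → , . D -], [L → . , D -], [L → . P /], [P → , .], [P → . ,], [P → . - D d] }  — shift, reduce
  I5: { [D → / . - -], [D → / . L], [L → . , D -], [L → . P /], [P → . ,], [P → . - D d] }  — shift
  I6: { [P → - D . d] }  — shift
  I7: { [D → L .] }  — reduce
  I8: { [L → P . /] }  — shift
  I9: { [D → d . d] }  — shift
  I10: { [D → d d .] }  — reduce
  I11: { [L → P / .] }  — reduce
  I12: { [P → - D d .] }  — reduce
  I13: { [D → . / - -], [D → . / L], [D → . L], [D → . d d], [D → / - . -], [L → . , D -], [L → . P /], [P → - . D d], [P → . ,], [P → . - D d] }  — shift
  I14: { [D → / L .] }  — reduce
  I15: { [D → . / - -], [D → . / L], [D → . L], [D → . d d], [D → / - - .], [L → . , D -], [L → . P /], [P → - . D d], [P → . ,], [P → . - D d] }  — shift, reduce
  I16: { [L → , D . -] }  — shift
  I17: { [L → , D - .] }  — reduce

I4 contains reduce item [P → , .] and shift items [D → . / - -], [D → . / L], [D → . d d], [L → . , D -], [P → . ,], [P → . - D d] — shift-reduce conflict.
I15 contains reduce item [D → / - - .] and shift items [D → . / - -], [D → . / L], [D → . d d], [L → . , D -], [P → . ,], [P → . - D d] — shift-reduce conflict.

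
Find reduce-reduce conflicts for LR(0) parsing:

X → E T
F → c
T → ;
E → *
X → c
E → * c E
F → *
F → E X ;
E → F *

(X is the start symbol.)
Yes — I1: [E → * .] vs [F → * .]; I5: [F → c .] vs [X → c .]

A reduce-reduce conflict occurs when an LR(0) state has two complete items [A → α .] and [B → β .] — both call for a reduction, and with no lookahead the parser cannot choose between them.

Augment with X' → X and build the canonical LR(0) collection (I0 = CLOSURE({[X' → . X]}), then GOTO on every symbol after a dot until no new states appear). It has 14 states:
  I0: { [E → . * c E], [E → . *], [E → . F *], [F → . *], [F → . E X ;], [F → . c], [X → . E T], [X → . c], [X' → . X] }  — shift
  I1: { [E → * . c E], [E → * .], [F → * .] }  — shift, 2 reduces
  I2: { [E → . * c E], [E → . *], [E → . F *], [F → . *], [F → . E X ;], [F → . c], [F → E . X ;], [T → . ;], [X → . E T], [X → . c], [X → E . T] }  — shift
  I3: { [E → F . *] }  — shift
  I4: { [X' → X .] }  — accept
  I5: { [F → c .], [X → c .] }  — 2 reduces
  I6: { [E → F * .] }  — reduce
  I7: { [T → ; .] }  — reduce
  I8: { [X → E T .] }  — reduce
  I9: { [F → E X . ;] }  — shift
  I10: { [F → E X ; .] }  — reduce
  I11: { [E → * c . E], [E → . * c E], [E → . *], [E → . F *], [F → . *], [F → . E X ;], [F → . c] }  — shift
  I12: { [E → * c E .], [E → . * c E], [E → . *], [E → . F *], [F → . *], [F → . E X ;], [F → . c], [F → E . X ;], [X → . E T], [X → . c] }  — shift, reduce
  I13: { [F → c .] }  — reduce

I1 contains complete items [E → * .], [F → * .] — reduce-reduce conflict.
I5 contains complete items [F → c .], [X → c .] — reduce-reduce conflict.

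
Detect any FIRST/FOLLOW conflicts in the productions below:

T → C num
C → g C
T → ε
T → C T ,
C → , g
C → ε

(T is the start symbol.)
Nullable non-terminals: C, T.
FIRST sets used below: FIRST(C) = { ',', 'g', ε }, FIRST(T) = { ',', 'g', 'num', ε }

C: nullable alternative(s) C → ε; FOLLOW(C) = { ',', 'g', 'num' }
  C → g C: FIRST \ {ε} = { 'g' } — overlaps FOLLOW(C) on { 'g' }: CONFLICT
  C → , g: FIRST \ {ε} = { ',' } — overlaps FOLLOW(C) on { ',' }: CONFLICT
  C → ε: FIRST \ {ε} = { } — this is the only nullable alternative, skip

T: nullable alternative(s) T → ε; FOLLOW(T) = { $, ',' }
  T → C num: FIRST \ {ε} = { ',', 'g', 'num' } — overlaps FOLLOW(T) on { ',' }: CONFLICT
  T → ε: FIRST \ {ε} = { } — this is the only nullable alternative, skip
  T → C T ,: FIRST \ {ε} = { ',', 'g', 'num' } — overlaps FOLLOW(T) on { ',' }: CONFLICT

So the grammar has 4 FIRST/FOLLOW conflicts (marked CONFLICT above).

Answer: Yes. T → C num with FOLLOW(T) on { ',' }; T → C T ',' with FOLLOW(T) on { ',' }; C → g C with FOLLOW(C) on { 'g' }; C → ',' g with FOLLOW(C) on { ',' }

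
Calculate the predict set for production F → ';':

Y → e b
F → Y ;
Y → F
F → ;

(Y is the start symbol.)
PREDICT(F → ';') = (FIRST(RHS) \ {ε}) ∪ (FOLLOW(F) if ε ∈ FIRST(RHS), i.e. RHS ⇒* ε)
FIRST(';') = { ';' }
ε ∉ FIRST(';'), so FOLLOW(F) is not added.
PREDICT(F → ';') = { ';' }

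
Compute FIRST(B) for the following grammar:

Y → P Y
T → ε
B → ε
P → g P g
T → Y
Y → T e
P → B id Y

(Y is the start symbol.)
{ ε }

From B → ε:
  - ε-production, so ε ∈ FIRST(B)

Collecting: FIRST(B) = { ε }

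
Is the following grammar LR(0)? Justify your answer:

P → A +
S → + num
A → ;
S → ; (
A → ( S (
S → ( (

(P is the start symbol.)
Yes, the grammar is LR(0)

A grammar is LR(0) if no state in the canonical LR(0) collection has:
  - both a shift item (dot before a terminal) and a complete item (shift-reduce conflict), or
  - two or more complete items (reduce-reduce conflict; the accept item [P' → P .] counts as a complete item here).

Augment with P' → P and build the canonical LR(0) collection (I0 = CLOSURE({[P' → . P]}), then GOTO on every symbol after a dot until no new states appear). It has 14 states:
  I0: { [A → . ( S (], [A → . ;], [P → . A +], [P' → . P] }  — shift
  I1: { [A → ( . S (], [S → . ( (], [S → . + num], [S → . ; (] }  — shift
  I2: { [A → ; .] }  — reduce
  I3: { [P → A . +] }  — shift
  I4: { [P' → P .] }  — accept
  I5: { [P → A + .] }  — reduce
  I6: { [S → ( . (] }  — shift
  I7: { [S → + . num] }  — shift
  I8: { [S → ; . (] }  — shift
  I9: { [A → ( S . (] }  — shift
  I10: { [A → ( S ( .] }  — reduce
  I11: { [S → ; ( .] }  — reduce
  I12: { [S → + num .] }  — reduce
  I13: { [S → ( ( .] }  — reduce

Every state is either a pure shift/goto state or contains exactly one complete item and nothing to shift — no conflicts. The grammar is LR(0).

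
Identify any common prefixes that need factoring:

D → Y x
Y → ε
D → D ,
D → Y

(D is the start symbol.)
Yes, D has productions with common prefix 'Y'

Left-factoring is needed when two productions for the same non-terminal
share a common prefix on the right-hand side.

Productions for D:
  D → Y x
  D → D ,
  D → Y

Found common prefix 'Y' in productions for D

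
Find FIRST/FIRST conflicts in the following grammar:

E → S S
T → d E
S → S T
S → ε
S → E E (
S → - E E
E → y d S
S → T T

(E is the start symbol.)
Yes. E → S S / E → y d S on { 'y' }; S → S T / S → E E '(' on { '(', '-', 'd', 'y' }; S → S T / S → '-' E E on { '-' }; S → S T / S → T T on { 'd' }; S → E E '(' / S → '-' E E on { '-' }; S → E E '(' / S → T T on { 'd' }

A FIRST/FIRST conflict occurs when two productions N → α and N → β for the same non-terminal have FIRST(α) ∩ FIRST(β) ≠ ∅ (with ε ∈ FIRST of a nullable right-hand side, so two nullable alternatives also conflict).

FIRST sets of the non-terminals at (or reachable through a nullable prefix from) the front of some alternative:
  FIRST(S) = { '(', '-', 'd', 'y', ε }
  FIRST(T) = { 'd' }
  FIRST(E) = { '(', '-', 'd', 'y', ε }

Productions for E:
  E → S S: FIRST = { '(', '-', 'd', 'y', ε }
  E → y d S: FIRST = { 'y' }
Productions for S:
  S → S T: FIRST = { '(', '-', 'd', 'y' }
  S → ε: FIRST = { ε }
  S → E E (: FIRST = { '(', '-', 'd', 'y' }
  S → - E E: FIRST = { '-' }
  S → T T: FIRST = { 'd' }
T has only one production, so no FIRST/FIRST conflict is possible there.

Conflict for E: E → S S and E → y d S
  Overlap: { 'y' }
Conflict for S: S → S T and S → E E (
  Overlap: { '(', '-', 'd', 'y' }
Conflict for S: S → S T and S → - E E
  Overlap: { '-' }
Conflict for S: S → S T and S → T T
  Overlap: { 'd' }
Conflict for S: S → E E ( and S → - E E
  Overlap: { '-' }
Conflict for S: S → E E ( and S → T T
  Overlap: { 'd' }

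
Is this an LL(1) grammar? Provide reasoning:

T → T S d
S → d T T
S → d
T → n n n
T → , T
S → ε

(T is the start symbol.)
A grammar is LL(1) if for each non-terminal N with multiple productions, the predict sets of those productions are pairwise disjoint, where PREDICT(N → α) = (FIRST(α) \ {ε}) ∪ (FOLLOW(N) if α ⇒* ε).

Relevant sets:
  FIRST(T) = { ',', 'n' }
  FOLLOW(S) = { 'd' }

For T:
  PREDICT(T → T S d) = { ',', 'n' }
  PREDICT(T → n n n) = { 'n' }
  PREDICT(T → ',' T) = { ',' }
For S:
  PREDICT(S → d T T) = { 'd' }
  PREDICT(S → d) = { 'd' }
  PREDICT(S → ε) = { 'd' }

Conflict found: Predict set conflict for T: { 'n' }
The grammar is NOT LL(1).

Answer: No. Predict set conflict for T: { 'n' }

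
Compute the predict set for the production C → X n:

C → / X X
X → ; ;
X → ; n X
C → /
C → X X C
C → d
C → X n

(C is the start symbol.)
PREDICT(C → X n) = (FIRST(RHS) \ {ε}) ∪ (FOLLOW(C) if ε ∈ FIRST(RHS), i.e. RHS ⇒* ε)
FIRST(X) = { ';' }
FIRST(X n) = { ';' }
ε ∉ FIRST(X n), so FOLLOW(C) is not added.
PREDICT(C → X n) = { ';' }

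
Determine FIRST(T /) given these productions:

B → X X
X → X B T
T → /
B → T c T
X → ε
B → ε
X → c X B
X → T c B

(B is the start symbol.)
{ '/' }

FIRST sets of the non-terminals involved (from the grammar, by fixed-point iteration):
  FIRST(T) = { '/' }

To compute FIRST(T /), process the symbols left to right:
Symbol T is a non-terminal. Add FIRST(T) \ {ε} = { '/' }
T is not nullable (ε ∉ FIRST(T)), so stop here.
FIRST(T /) = { '/' }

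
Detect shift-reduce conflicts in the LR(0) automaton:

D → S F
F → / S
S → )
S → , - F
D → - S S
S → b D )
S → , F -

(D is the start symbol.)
No shift-reduce conflicts

A shift-reduce conflict occurs when an LR(0) state has both:
  - a complete (reduce) item [A → α .] (dot at the end), and
  - a shift item [B → β . c γ] (dot before a terminal).

Augment with D' → D and build the canonical LR(0) collection (I0 = CLOSURE({[D' → . D]}), then GOTO on every symbol after a dot until no new states appear). It has 18 states:
  I0: { [D → . - S S], [D → . S F], [D' → . D], [S → . )], [S → . , - F], [S → . , F -], [S → . b D )] }  — shift
  I1: { [S → ) .] }  — reduce
  I2: { [F → . / S], [S → , . - F], [S → , . F -] }  — shift
  I3: { [D → - . S S], [S → . )], [S → . , - F], [S → . , F -], [S → . b D )] }  — shift
  I4: { [D' → D .] }  — accept
  I5: { [D → S . F], [F → . / S] }  — shift
  I6: { [D → . - S S], [D → . S F], [S → . )], [S → . , - F], [S → . , F -], [S → . b D )], [S → b . D )] }  — shift
  I7: { [S → b D . )] }  — shift
  I8: { [S → b D ) .] }  — reduce
  I9: { [F → / . S], [S → . )], [S → . , - F], [S → . , F -], [S → . b D )] }  — shift
  I10: { [D → S F .] }  — reduce
  I11: { [F → / S .] }  — reduce
  I12: { [D → - S . S], [S → . )], [S → . , - F], [S → . , F -], [S → . b D )] }  — shift
  I13: { [D → - S S .] }  — reduce
  I14: { [F → . / S], [S → , - . F] }  — shift
  I15: { [S → , F . -] }  — shift
  I16: { [S → , F - .] }  — reduce
  I17: { [S → , - F .] }  — reduce

No state contains both a complete item and a shift item.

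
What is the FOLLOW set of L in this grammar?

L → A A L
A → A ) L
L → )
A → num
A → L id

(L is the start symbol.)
{ $, ')', 'id', 'num' }

To compute FOLLOW(L), find every occurrence of L on a right-hand side N → α L β: add FIRST(β) \ {ε}, and if β is empty or nullable also add FOLLOW(N). Iterate to a fixed point.

L is the start symbol, so $ ∈ FOLLOW(L).
In L → A A L: L is at the end; this adds FOLLOW(L) to itself — nothing new
In A → A ) L: L is at the end, add FOLLOW(A)
In A → L id: L is followed by id, add FIRST(id) \ {ε} = { 'id' }

The FOLLOW sets referred to above (computed the same way, to a fixed point):
  FOLLOW(A) = { ')', 'num' }

Taking the union: FOLLOW(L) = { $, ')', 'id', 'num' }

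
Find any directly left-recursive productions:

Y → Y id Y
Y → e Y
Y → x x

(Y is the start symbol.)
Direct left recursion occurs when N → N α for some non-terminal N (the right-hand side begins with the left-hand side itself).

Y → Y id Y: LEFT RECURSIVE (starts with Y)
Y → e Y: starts with e
Y → x x: starts with x

The grammar has direct left recursion on: Y.

Answer: Yes, Y is left-recursive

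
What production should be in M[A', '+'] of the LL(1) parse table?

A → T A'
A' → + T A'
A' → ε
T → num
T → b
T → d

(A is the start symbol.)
To find M[A', '+'], we find productions for A' where '+' is in the predict set (PREDICT(N → α) = (FIRST(α) \ {ε}) ∪ (FOLLOW(N) if α ⇒* ε)).

Relevant sets:
  FOLLOW(A') = { $ }

A' → + T A': PREDICT = { '+' }
  '+' is in predict set, so this production goes in M[A', '+']
A' → ε: PREDICT = { $ }

M[A', '+'] = A' → + T A'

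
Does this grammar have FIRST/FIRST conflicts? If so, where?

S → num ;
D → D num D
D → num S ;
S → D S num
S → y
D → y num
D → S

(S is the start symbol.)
A FIRST/FIRST conflict occurs when two productions N → α and N → β for the same non-terminal have FIRST(α) ∩ FIRST(β) ≠ ∅ (with ε ∈ FIRST of a nullable right-hand side, so two nullable alternatives also conflict).

FIRST sets of the non-terminals at (or reachable through a nullable prefix from) the front of some alternative:
  FIRST(D) = { 'num', 'y' }
  FIRST(S) = { 'num', 'y' }

Productions for S:
  S → num ;: FIRST = { 'num' }
  S → D S num: FIRST = { 'num', 'y' }
  S → y: FIRST = { 'y' }
Productions for D:
  D → D num D: FIRST = { 'num', 'y' }
  D → num S ;: FIRST = { 'num' }
  D → y num: FIRST = { 'y' }
  D → S: FIRST = { 'num', 'y' }

Conflict for S: S → num ; and S → D S num
  Overlap: { 'num' }
Conflict for S: S → D S num and S → y
  Overlap: { 'y' }
Conflict for D: D → D num D and D → num S ;
  Overlap: { 'num' }
Conflict for D: D → D num D and D → y num
  Overlap: { 'y' }
Conflict for D: D → D num D and D → S
  Overlap: { 'num', 'y' }
Conflict for D: D → num S ; and D → S
  Overlap: { 'num' }
Conflict for D: D → y num and D → S
  Overlap: { 'y' }

Answer: Yes. S → num ';' / S → D S num on { 'num' }; S → D S num / S → y on { 'y' }; D → D num D / D → num S ';' on { 'num' }; D → D num D / D → y num on { 'y' }; D → D num D / D → S on { 'num', 'y' }; D → num S ';' / D → S on { 'num' }; D → y num / D → S on { 'y' }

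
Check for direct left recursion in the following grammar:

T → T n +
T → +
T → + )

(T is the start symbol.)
Direct left recursion occurs when N → N α for some non-terminal N (the right-hand side begins with the left-hand side itself).

T → T n +: LEFT RECURSIVE (starts with T)
T → +: starts with '+'
T → + ): starts with '+'

The grammar has direct left recursion on: T.

Answer: Yes, T is left-recursive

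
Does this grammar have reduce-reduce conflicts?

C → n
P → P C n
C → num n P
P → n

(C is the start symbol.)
A reduce-reduce conflict occurs when an LR(0) state has two complete items [A → α .] and [B → β .] — both call for a reduction, and with no lookahead the parser cannot choose between them.

Augment with C' → C and build the canonical LR(0) collection (I0 = CLOSURE({[C' → . C]}), then GOTO on every symbol after a dot until no new states appear). It has 9 states:
  I0: { [C → . n], [C → . num n P], [C' → . C] }  — shift
  I1: { [C' → C .] }  — accept
  I2: { [C → n .] }  — reduce
  I3: { [C → num . n P] }  — shift
  I4: { [C → num n . P], [P → . P C n], [P → . n] }  — shift
  I5: { [C → . n], [C → . num n P], [C → num n P .], [P → P . C n] }  — shift, reduce
  I6: { [P → n .] }  — reduce
  I7: { [P → P C . n] }  — shift
  I8: { [P → P C n .] }  — reduce

No state contains more than one complete item.

Answer: No reduce-reduce conflicts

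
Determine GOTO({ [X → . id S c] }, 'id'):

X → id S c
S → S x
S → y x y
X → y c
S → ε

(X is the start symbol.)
GOTO(I, 'id') = CLOSURE({ [A → αX.β] : [A → α.Xβ] ∈ I, X = 'id' })

Items with dot before 'id', with the dot advanced:
  [X → . id S c] → [X → id . S c]
Closure of the advanced items:
  [X → id . S c] has the dot before S: add [S → . S x], [S → . y x y], [S → .]

GOTO = { [S → . S x], [S → . y x y], [S → .], [X → id . S c] }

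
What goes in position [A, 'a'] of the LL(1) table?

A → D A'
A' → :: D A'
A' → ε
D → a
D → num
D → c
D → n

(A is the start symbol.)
A → D A'

To find M[A, 'a'], we find productions for A where 'a' is in the predict set (PREDICT(N → α) = (FIRST(α) \ {ε}) ∪ (FOLLOW(N) if α ⇒* ε)).

Relevant sets:
  FIRST(D) = { 'a', 'c', 'n', 'num' }

A → D A': PREDICT = { 'a', 'c', 'n', 'num' }
  'a' is in predict set, so this production goes in M[A, 'a']

M[A, 'a'] = A → D A'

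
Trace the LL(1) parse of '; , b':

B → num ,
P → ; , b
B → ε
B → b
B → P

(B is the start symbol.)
Stack is shown with the top on the left.

Stack    Input    Action
------------------------
B $      ; , b $  output B → P
P $      ; , b $  output P → ; , b
; , b $  ; , b $  match ';'
, b $    , b $    match ','
b $      b $      match 'b'
$        $        accept

The string is accepted.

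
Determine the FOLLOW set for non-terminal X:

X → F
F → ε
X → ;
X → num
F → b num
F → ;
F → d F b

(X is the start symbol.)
X is the start symbol, so $ ∈ FOLLOW(X).
X does not occur on any right-hand side.

Taking the union: FOLLOW(X) = { $ }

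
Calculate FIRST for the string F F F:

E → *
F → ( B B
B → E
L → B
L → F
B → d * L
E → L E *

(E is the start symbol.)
FIRST sets of the non-terminals involved (from the grammar, by fixed-point iteration):
  FIRST(F) = { '(' }

To compute FIRST(F F F), process the symbols left to right:
Symbol F is a non-terminal. Add FIRST(F) \ {ε} = { '(' }
F is not nullable (ε ∉ FIRST(F)), so stop here.
FIRST(F F F) = { '(' }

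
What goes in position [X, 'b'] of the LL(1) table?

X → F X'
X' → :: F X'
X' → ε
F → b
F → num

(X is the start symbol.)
X → F X'

To find M[X, 'b'], we find productions for X where 'b' is in the predict set (PREDICT(N → α) = (FIRST(α) \ {ε}) ∪ (FOLLOW(N) if α ⇒* ε)).

Relevant sets:
  FIRST(F) = { 'b', 'num' }

X → F X': PREDICT = { 'b', 'num' }
  'b' is in predict set, so this production goes in M[X, 'b']

M[X, 'b'] = X → F X'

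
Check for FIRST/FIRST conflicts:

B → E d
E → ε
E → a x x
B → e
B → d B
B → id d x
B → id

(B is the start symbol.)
Yes. B → E d / B → d B on { 'd' }; B → id d x / B → id on { 'id' }

A FIRST/FIRST conflict occurs when two productions N → α and N → β for the same non-terminal have FIRST(α) ∩ FIRST(β) ≠ ∅ (with ε ∈ FIRST of a nullable right-hand side, so two nullable alternatives also conflict).

FIRST sets of the non-terminals at (or reachable through a nullable prefix from) the front of some alternative:
  FIRST(E) = { 'a', ε }

Productions for B:
  B → E d: FIRST = { 'a', 'd' }
  B → e: FIRST = { 'e' }
  B → d B: FIRST = { 'd' }
  B → id d x: FIRST = { 'id' }
  B → id: FIRST = { 'id' }
Productions for E:
  E → ε: FIRST = { ε }
  E → a x x: FIRST = { 'a' }

Conflict for B: B → E d and B → d B
  Overlap: { 'd' }
Conflict for B: B → id d x and B → id
  Overlap: { 'id' }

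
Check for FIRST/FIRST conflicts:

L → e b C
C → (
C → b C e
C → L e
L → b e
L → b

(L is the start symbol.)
FIRST sets of the non-terminals at (or reachable through a nullable prefix from) the front of some alternative:
  FIRST(L) = { 'b', 'e' }

Productions for L:
  L → e b C: FIRST = { 'e' }
  L → b e: FIRST = { 'b' }
  L → b: FIRST = { 'b' }
Productions for C:
  C → (: FIRST = { '(' }
  C → b C e: FIRST = { 'b' }
  C → L e: FIRST = { 'b', 'e' }

Conflict for L: L → b e and L → b
  Overlap: { 'b' }
Conflict for C: C → b C e and C → L e
  Overlap: { 'b' }

Answer: Yes. L → b e / L → b on { 'b' }; C → b C e / C → L e on { 'b' }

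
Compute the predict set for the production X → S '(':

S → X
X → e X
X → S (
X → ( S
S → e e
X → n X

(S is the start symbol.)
PREDICT(X → S '(') = (FIRST(RHS) \ {ε}) ∪ (FOLLOW(X) if ε ∈ FIRST(RHS), i.e. RHS ⇒* ε)
FIRST(S) = { '(', 'e', 'n' }
FIRST(S '(') = { '(', 'e', 'n' }
ε ∉ FIRST(S '('), so FOLLOW(X) is not added.
PREDICT(X → S '(') = { '(', 'e', 'n' }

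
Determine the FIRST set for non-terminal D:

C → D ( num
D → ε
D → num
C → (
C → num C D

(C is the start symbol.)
{ 'num', ε }

To compute FIRST(D), examine every production with D on the left-hand side, reading each right-hand side left to right until a non-nullable symbol is reached.

From D → ε:
  - ε-production, so ε ∈ FIRST(D)
From D → num:
  - num is a terminal: add 'num' and stop

Collecting: FIRST(D) = { 'num', ε }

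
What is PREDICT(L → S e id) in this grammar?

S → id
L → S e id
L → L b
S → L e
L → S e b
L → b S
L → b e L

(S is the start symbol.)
PREDICT(L → S e id) = (FIRST(RHS) \ {ε}) ∪ (FOLLOW(L) if ε ∈ FIRST(RHS), i.e. RHS ⇒* ε)
FIRST(S) = { 'b', 'id' }
FIRST(S e id) = { 'b', 'id' }
ε ∉ FIRST(S e id), so FOLLOW(L) is not added.
PREDICT(L → S e id) = { 'b', 'id' }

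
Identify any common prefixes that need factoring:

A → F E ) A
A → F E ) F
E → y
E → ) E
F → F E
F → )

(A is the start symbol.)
Left-factoring is needed when two productions for the same non-terminal
share a common prefix on the right-hand side.

Productions for A:
  A → F E ) A
  A → F E ) F
Productions for E:
  E → y
  E → ) E
Productions for F:
  F → F E
  F → )

Found common prefix 'F E )' in productions for A

Answer: Yes, A has productions with common prefix 'F E )'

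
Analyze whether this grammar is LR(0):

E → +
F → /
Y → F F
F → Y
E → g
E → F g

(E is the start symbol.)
No. Shift-reduce conflict between [Y → F F .] and [F → . /]

Augment with E' → E and build the canonical LR(0) collection (I0 = CLOSURE({[E' → . E]}), then GOTO on every symbol after a dot until no new states appear). It has 9 states:
  I0: { [E → . +], [E → . F g], [E → . g], [E' → . E], [F → . /], [F → . Y], [Y → . F F] }  — shift
  I1: { [E → + .] }  — reduce
  I2: { [F → / .] }  — reduce
  I3: { [E' → E .] }  — accept
  I4: { [E → F . g], [F → . /], [F → . Y], [Y → . F F], [Y → F . F] }  — shift
  I5: { [F → Y .] }  — reduce
  I6: { [E → g .] }  — reduce
  I7: { [F → . /], [F → . Y], [Y → . F F], [Y → F . F], [Y → F F .] }  — shift, reduce
  I8: { [E → F g .] }  — reduce

Conflict in state I7:
  Shift-reduce conflict between [Y → F F .] and [F → . /]
So the grammar is NOT LR(0).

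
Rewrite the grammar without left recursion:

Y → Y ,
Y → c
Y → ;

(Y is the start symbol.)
Y is directly left-recursive. The standard transformation for
  A → A α₁ | ... | A α_m | β₁ | ... | β_n
is
  A  → β₁ A' | ... | β_n A'
  A' → α₁ A' | ... | α_m A' | ε

Y → c becomes Y → c Y'
Y → ; becomes Y → ; Y'
Y → Y , becomes Y' → , Y'
Add Y' → ε

Resulting grammar:
Y → c Y'
Y → ; Y'
Y' → , Y'
Y' → ε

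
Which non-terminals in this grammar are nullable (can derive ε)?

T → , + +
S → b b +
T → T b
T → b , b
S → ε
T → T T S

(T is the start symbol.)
ε-productions: S → ε
So S is immediately nullable.
No further non-terminal can be added: every production for the remaining non-terminals contains a terminal or a non-nullable non-terminal.
Nullable = { 'S' }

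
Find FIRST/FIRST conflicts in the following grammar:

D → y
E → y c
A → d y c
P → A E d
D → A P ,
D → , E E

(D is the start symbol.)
No FIRST/FIRST conflicts.

FIRST sets of the non-terminals at (or reachable through a nullable prefix from) the front of some alternative:
  FIRST(A) = { 'd' }

Productions for D:
  D → y: FIRST = { 'y' }
  D → A P ,: FIRST = { 'd' }
  D → , E E: FIRST = { ',' }
E, A, P have only one production, so no FIRST/FIRST conflict is possible there.

All alternatives of each non-terminal have pairwise disjoint FIRST sets.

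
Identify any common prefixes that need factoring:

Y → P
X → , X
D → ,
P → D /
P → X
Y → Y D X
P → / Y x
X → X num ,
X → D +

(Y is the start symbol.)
No, left-factoring is not needed

Left-factoring is needed when two productions for the same non-terminal
share a common prefix on the right-hand side.

Productions for Y:
  Y → P
  Y → Y D X
Productions for X:
  X → , X
  X → X num ,
  X → D +
Productions for P:
  P → D /
  P → X
  P → / Y x

No common prefixes found.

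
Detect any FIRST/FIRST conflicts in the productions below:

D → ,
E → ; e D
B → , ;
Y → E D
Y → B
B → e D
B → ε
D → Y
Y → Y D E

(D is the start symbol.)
A FIRST/FIRST conflict occurs when two productions N → α and N → β for the same non-terminal have FIRST(α) ∩ FIRST(β) ≠ ∅ (with ε ∈ FIRST of a nullable right-hand side, so two nullable alternatives also conflict).

FIRST sets of the non-terminals at (or reachable through a nullable prefix from) the front of some alternative:
  FIRST(Y) = { ',', ';', 'e', ε }
  FIRST(E) = { ';' }
  FIRST(B) = { ',', 'e', ε }
  FIRST(D) = { ',', ';', 'e', ε }

Productions for D:
  D → ,: FIRST = { ',' }
  D → Y: FIRST = { ',', ';', 'e', ε }
Productions for B:
  B → , ;: FIRST = { ',' }
  B → e D: FIRST = { 'e' }
  B → ε: FIRST = { ε }
Productions for Y:
  Y → E D: FIRST = { ';' }
  Y → B: FIRST = { ',', 'e', ε }
  Y → Y D E: FIRST = { ',', ';', 'e' }
E has only one production, so no FIRST/FIRST conflict is possible there.

Conflict for D: D → , and D → Y
  Overlap: { ',' }
Conflict for Y: Y → E D and Y → Y D E
  Overlap: { ';' }
Conflict for Y: Y → B and Y → Y D E
  Overlap: { ',', 'e' }

Answer: Yes. D → ',' / D → Y on { ',' }; Y → E D / Y → Y D E on { ';' }; Y → B / Y → Y D E on { ',', 'e' }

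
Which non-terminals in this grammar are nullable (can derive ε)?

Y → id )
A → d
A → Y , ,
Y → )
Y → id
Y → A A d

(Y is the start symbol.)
A non-terminal is nullable if it can derive ε (the empty string): either it has an ε-production, or it has a production whose right-hand side consists entirely of nullable non-terminals.

There are no ε-productions, so no non-terminal can derive ε.
No non-terminals are nullable.

Answer: None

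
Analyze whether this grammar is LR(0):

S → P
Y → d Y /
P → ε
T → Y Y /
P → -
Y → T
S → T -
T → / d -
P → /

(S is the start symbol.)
A grammar is LR(0) if no state in the canonical LR(0) collection has:
  - both a shift item (dot before a terminal) and a complete item (shift-reduce conflict), or
  - two or more complete items (reduce-reduce conflict; the accept item [S' → S .] counts as a complete item here).

Augment with S' → S and build the canonical LR(0) collection (I0 = CLOSURE({[S' → . S]}), then GOTO on every symbol after a dot until no new states appear). It has 17 states:
  I0: { [P → . -], [P → . /], [P → .], [S → . P], [S → . T -], [S' → . S], [T → . / d -], [T → . Y Y /], [Y → . T], [Y → . d Y /] }  — shift, reduce
  I1: { [P → - .] }  — reduce
  I2: { [P → / .], [T → / . d -] }  — shift, reduce
  I3: { [S → P .] }  — reduce
  I4: { [S' → S .] }  — accept
  I5: { [S → T . -], [Y → T .] }  — shift, reduce
  I6: { [T → . / d -], [T → . Y Y /], [T → Y . Y /], [Y → . T], [Y → . d Y /] }  — shift
  I7: { [T → . / d -], [T → . Y Y /], [Y → . T], [Y → . d Y /], [Y → d . Y /] }  — shift
  I8: { [T → / . d -] }  — shift
  I9: { [Y → T .] }  — reduce
  I10: { [T → . / d -], [T → . Y Y /], [T → Y . Y /], [Y → . T], [Y → . d Y /], [Y → d Y . /] }  — shift
  I11: { [T → / . d -], [Y → d Y / .] }  — shift, reduce
  I12: { [T → . / d -], [T → . Y Y /], [T → Y . Y /], [T → Y Y . /], [Y → . T], [Y → . d Y /] }  — shift
  I13: { [T → / . d -], [T → Y Y / .] }  — shift, reduce
  I14: { [T → / d . -] }  — shift
  I15: { [T → / d - .] }  — reduce
  I16: { [S → T - .] }  — reduce

Conflict in state I0:
  Shift-reduce conflict between [P → .] and [P → . -]
So the grammar is NOT LR(0).

Answer: No. Shift-reduce conflict between [P → .] and [P → . -]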